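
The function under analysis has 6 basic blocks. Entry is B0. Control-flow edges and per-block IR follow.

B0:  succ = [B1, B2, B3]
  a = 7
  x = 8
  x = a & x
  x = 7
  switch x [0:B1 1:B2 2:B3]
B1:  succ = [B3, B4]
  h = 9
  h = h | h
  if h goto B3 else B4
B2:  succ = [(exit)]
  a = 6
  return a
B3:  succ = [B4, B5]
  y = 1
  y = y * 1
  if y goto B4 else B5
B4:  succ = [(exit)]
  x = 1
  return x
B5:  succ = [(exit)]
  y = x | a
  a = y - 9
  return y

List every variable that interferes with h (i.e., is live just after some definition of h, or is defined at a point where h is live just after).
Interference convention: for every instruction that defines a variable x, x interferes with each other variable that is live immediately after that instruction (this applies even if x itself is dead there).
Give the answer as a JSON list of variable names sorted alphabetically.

Answer: ["a", "x"]

Analysis:
Block summaries:
  B0: def={a,x} ue=∅
  B1: def={h} ue=∅
  B2: def={a} ue=∅
  B3: def={y} ue=∅
  B4: def={x} ue=∅
  B5: def={a,y} ue={a,x}

Liveness:
  live B0: ∅→{a,x}
  live B1: {a,x}→{a,x}
  live B2: ∅→∅
  live B3: {a,x}→{a,x}
  live B4: ∅→∅
  live B5: {a,x}→∅

Interfere edges:
  a: {h,x,y}
  h: {a,x}
  x: {a,h,y}
  y: {a,x}

N(h) = ["a", "x"]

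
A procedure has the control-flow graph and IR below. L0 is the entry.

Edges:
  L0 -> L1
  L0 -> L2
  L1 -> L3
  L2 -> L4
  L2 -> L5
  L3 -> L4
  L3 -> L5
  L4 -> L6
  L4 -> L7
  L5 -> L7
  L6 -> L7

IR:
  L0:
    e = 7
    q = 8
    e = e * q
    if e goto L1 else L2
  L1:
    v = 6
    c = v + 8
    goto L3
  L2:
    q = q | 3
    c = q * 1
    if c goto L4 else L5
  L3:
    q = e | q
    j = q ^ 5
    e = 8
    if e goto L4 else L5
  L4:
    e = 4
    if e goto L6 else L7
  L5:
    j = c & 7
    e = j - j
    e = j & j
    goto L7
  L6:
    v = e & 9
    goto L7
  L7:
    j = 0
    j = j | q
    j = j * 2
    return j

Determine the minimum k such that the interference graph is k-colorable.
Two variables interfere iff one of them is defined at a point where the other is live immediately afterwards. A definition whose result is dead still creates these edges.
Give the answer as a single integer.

def/use:
  L0: {e,q} / ∅
  L1: {c,v} / ∅
  L2: {c,q} / {q}
  L3: {e,j,q} / {e,q}
  L4: {e} / ∅
  L5: {e,j} / {c}
  L6: {v} / {e}
  L7: {j} / {q}

Liveness:
  L0: in=∅ out={e,q}
  L1: in={e,q} out={c,e,q}
  L2: in={q} out={c,q}
  L3: in={c,e,q} out={c,q}
  L4: in={q} out={e,q}
  L5: in={c,q} out={q}
  L6: in={e,q} out={q}
  L7: in={q} out=∅

Interference:
  c↔{e,j,q}
  e↔{c,j,q,v}
  j↔{c,e,q}
  q↔{c,e,j,v}
  v↔{e,q}

Registers:
  lower bound: {c,e,j,q} mutually conflict ⇒ χ ≥ 4
  assign c→c2 e→c0 j→c3 q→c1 v→c2 — no edge inside a register ⇒ χ ≤ 4
  χ = 4

Answer: 4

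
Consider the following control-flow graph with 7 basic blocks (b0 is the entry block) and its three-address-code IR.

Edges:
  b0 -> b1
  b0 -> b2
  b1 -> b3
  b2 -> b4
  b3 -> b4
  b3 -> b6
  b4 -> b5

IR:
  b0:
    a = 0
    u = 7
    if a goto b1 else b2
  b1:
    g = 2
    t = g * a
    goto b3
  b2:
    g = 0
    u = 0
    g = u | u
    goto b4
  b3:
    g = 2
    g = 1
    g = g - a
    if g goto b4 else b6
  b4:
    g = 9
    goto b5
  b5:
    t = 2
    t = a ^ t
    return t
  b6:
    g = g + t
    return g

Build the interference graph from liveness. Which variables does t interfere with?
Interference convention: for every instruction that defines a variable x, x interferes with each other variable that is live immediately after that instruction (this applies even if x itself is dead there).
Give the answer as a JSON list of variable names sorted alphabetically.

Block summaries:
  b0: {a,u} / ∅
  b1: {g,t} / {a}
  b2: {g,u} / ∅
  b3: {g} / {a}
  b4: {g} / ∅
  b5: {t} / {a}
  b6: {g} / {g,t}

Backward fixpoint:
  b0: in=∅ out={a}
  b1: in={a} out={a,t}
  b2: in={a} out={a}
  b3: in={a,t} out={a,g,t}
  b4: in={a} out={a}
  b5: in={a} out=∅
  b6: in={g,t} out=∅

Interfere edges:
  a — {g,t,u}
  g — {a,t}
  t — {a,g}
  u — {a}

N(t) = ["a", "g"]

Answer: ["a", "g"]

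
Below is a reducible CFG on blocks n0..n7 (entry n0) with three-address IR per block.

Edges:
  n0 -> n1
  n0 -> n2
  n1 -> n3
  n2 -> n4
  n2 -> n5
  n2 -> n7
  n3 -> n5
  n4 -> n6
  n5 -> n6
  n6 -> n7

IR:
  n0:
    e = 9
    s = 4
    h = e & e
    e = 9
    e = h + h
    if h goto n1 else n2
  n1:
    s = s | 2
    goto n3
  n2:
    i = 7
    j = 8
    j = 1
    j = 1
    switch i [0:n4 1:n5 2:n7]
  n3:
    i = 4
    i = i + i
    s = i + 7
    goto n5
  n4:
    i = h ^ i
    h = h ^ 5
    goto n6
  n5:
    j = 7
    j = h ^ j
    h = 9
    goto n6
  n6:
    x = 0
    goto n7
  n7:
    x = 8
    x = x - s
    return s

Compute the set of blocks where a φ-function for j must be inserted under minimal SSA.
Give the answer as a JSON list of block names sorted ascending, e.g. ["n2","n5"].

idom tree: n1←n0 n2←n0 n3←n1 n4←n2 n5←n0 n6←n0 n7←n0
Dom at joins:
  n5: preds {n2,n3}: {n0,n2} ∩ {n0,n1,n3} = {n0}; idom=n0
  n6: preds {n4,n5}: {n0,n2,n4} ∩ {n0,n5} = {n0}; idom=n0
  n7: preds {n2,n6}: {n0,n2} ∩ {n0,n6} = {n0}; idom=n0

Frontier:
  join n5 pred n2: n2 stop@n0
  join n5 pred n3: n3→n1 stop@n0
  join n6 pred n4: n4→n2 stop@n0
  join n6 pred n5: n5 stop@n0
  join n7 pred n2: n2 stop@n0
  join n7 pred n6: n6 stop@n0
  DF(n0)=∅
  DF(n1)={n5}
  DF(n2)={n5,n6,n7}
  DF(n3)={n5}
  DF(n4)={n6}
  DF(n5)={n6}
  DF(n6)={n7}
  DF(n7)=∅

φ for j: defs {n2,n5}
  DF⁺ = {n5,n6,n7}

Answer: ["n5", "n6", "n7"]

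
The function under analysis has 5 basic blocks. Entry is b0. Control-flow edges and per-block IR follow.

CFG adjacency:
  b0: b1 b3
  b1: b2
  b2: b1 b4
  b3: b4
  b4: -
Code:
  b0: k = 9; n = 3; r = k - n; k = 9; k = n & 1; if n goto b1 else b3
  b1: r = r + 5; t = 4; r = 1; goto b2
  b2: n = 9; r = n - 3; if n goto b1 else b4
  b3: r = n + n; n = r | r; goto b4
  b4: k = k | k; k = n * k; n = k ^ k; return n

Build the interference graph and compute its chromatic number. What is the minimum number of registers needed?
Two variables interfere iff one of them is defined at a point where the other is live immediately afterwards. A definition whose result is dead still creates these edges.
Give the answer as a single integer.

Answer: 3

Analysis:
Per-block:
  b0: {k,n,r} / ∅
  b1: {r,t} / {r}
  b2: {n,r} / ∅
  b3: {n,r} / {n}
  b4: {k,n} / {k,n}

Liveness:
  b0 li=∅ lo={k,n,r}
  b1 li={k,r} lo={k}
  b2 li={k} lo={k,n,r}
  b3 li={k,n} lo={k,n}
  b4 li={k,n} lo=∅

Interference:
  k — {n,r,t}
  n — {k,r}
  r — {k,n}
  t — {k}

Registers:
  lower bound: {k,n,r} mutually conflict ⇒ χ ≥ 3
  assign k→c0 n→c1 r→c2 t→c1 — no edge inside a register ⇒ χ ≤ 3
  χ = 3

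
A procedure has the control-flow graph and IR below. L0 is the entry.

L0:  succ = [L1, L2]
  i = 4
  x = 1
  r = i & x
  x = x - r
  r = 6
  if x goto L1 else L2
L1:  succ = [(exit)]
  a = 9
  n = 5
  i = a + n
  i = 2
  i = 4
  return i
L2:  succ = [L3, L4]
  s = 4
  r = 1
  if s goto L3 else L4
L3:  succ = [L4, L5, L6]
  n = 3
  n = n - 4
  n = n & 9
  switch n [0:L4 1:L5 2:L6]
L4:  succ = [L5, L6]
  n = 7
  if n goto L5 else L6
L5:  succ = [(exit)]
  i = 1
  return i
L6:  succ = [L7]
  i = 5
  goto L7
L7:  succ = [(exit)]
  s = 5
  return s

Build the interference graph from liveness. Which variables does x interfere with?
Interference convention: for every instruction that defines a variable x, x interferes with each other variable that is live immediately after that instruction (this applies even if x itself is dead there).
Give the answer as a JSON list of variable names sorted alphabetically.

def/use:
  L0: def={i,r,x} ue=∅
  L1: def={a,i,n} ue=∅
  L2: def={r,s} ue=∅
  L3: def={n} ue=∅
  L4: def={n} ue=∅
  L5: def={i} ue=∅
  L6: def={i} ue=∅
  L7: def={s} ue=∅

Backward fixpoint:
  live L0: ∅→∅
  live L1: ∅→∅
  live L2: ∅→∅
  live L3: ∅→∅
  live L4: ∅→∅
  live L5: ∅→∅
  live L6: ∅→∅
  live L7: ∅→∅

Conflict graph:
  a: {n}
  i: {x}
  n: {a}
  r: {s,x}
  s: {r}
  x: {i,r}

N(x) = ["i", "r"]

Answer: ["i", "r"]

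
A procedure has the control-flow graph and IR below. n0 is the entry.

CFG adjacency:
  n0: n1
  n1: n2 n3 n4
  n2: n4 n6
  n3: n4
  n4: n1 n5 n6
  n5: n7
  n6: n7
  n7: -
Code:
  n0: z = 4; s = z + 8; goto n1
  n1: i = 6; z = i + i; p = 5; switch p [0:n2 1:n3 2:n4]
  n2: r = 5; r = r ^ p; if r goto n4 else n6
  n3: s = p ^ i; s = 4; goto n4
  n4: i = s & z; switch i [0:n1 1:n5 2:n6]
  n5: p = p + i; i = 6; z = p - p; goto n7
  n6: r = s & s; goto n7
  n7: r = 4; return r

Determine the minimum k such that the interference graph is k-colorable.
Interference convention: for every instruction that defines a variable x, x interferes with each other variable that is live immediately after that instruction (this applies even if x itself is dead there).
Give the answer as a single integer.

Per-block:
  n0 def {s,z} use ∅
  n1 def {i,p,z} use ∅
  n2 def {r} use {p}
  n3 def {s} use {i,p}
  n4 def {i} use {s,z}
  n5 def {i,p,z} use {i,p}
  n6 def {r} use {s}
  n7 def {r} use ∅

Liveness:
  n0: in=∅ out={s}
  n1: in={s} out={i,p,s,z}
  n2: in={p,s,z} out={p,s,z}
  n3: in={i,p,z} out={p,s,z}
  n4: in={p,s,z} out={i,p,s}
  n5: in={i,p} out=∅
  n6: in={s} out=∅
  n7: in=∅ out=∅

Conflict graph:
  i — {p,s,z}
  p — {i,r,s,z}
  r — {p,s,z}
  s — {i,p,r,z}
  z — {i,p,r,s}

Colouring:
  clique {i,p,s,z} ⇒ need ≥ 4
  4-colouring: R0={p}  R1={s}  R2={z}  R3={i,r}
  χ = 4

Answer: 4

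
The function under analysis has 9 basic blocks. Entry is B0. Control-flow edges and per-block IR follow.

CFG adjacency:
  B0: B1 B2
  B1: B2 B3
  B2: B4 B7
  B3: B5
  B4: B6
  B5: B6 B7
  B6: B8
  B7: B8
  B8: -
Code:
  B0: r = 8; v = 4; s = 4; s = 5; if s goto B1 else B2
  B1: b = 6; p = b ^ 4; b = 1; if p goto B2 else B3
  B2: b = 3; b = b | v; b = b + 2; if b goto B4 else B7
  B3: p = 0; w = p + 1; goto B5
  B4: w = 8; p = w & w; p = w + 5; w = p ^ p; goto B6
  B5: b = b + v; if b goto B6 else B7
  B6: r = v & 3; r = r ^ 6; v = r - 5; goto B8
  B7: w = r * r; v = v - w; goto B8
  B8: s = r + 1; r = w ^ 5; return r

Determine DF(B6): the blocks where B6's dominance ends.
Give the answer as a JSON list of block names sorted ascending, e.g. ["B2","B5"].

Answer: ["B8"]

Working:
idom tree: B1←B0 B2←B0 B3←B1 B4←B2 B5←B3 B6←B0 B7←B0 B8←B0
Dom∩ at merges:
  B2: preds {B0,B1}: {B0} ∩ {B0,B1} = {B0}; idom=B0
  B6: preds {B4,B5}: {B0,B2,B4} ∩ {B0,B1,B3,B5} = {B0}; idom=B0
  B7: preds {B2,B5}: {B0,B2} ∩ {B0,B1,B3,B5} = {B0}; idom=B0
  B8: preds {B6,B7}: {B0,B6} ∩ {B0,B7} = {B0}; idom=B0

Frontier:
  B2←B0: walk · to B0
  B2←B1: walk B1 to B0
  B6←B4: walk B4→B2 to B0
  B6←B5: walk B5→B3→B1 to B0
  B7←B2: walk B2 to B0
  B7←B5: walk B5→B3→B1 to B0
  B8←B6: walk B6 to B0
  B8←B7: walk B7 to B0
  DF(B0)=∅
  DF(B1)={B2,B6,B7}
  DF(B2)={B6,B7}
  DF(B3)={B6,B7}
  DF(B4)={B6}
  DF(B5)={B6,B7}
  DF(B6)={B8}
  DF(B7)={B8}
  DF(B8)=∅

DF(B6) = ["B8"]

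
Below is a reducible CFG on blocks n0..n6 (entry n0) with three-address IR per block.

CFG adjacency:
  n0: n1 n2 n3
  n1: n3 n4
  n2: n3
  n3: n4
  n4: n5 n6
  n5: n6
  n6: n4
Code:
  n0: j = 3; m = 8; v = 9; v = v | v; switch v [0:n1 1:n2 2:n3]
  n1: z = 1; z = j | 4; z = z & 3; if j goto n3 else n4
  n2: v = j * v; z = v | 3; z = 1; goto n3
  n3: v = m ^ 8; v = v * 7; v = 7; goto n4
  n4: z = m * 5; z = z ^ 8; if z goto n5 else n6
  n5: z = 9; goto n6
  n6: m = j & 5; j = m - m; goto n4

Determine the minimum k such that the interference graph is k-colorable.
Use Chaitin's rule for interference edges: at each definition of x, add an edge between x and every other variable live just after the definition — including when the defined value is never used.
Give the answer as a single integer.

Answer: 3

Working:
def/use:
  n0: def={j,m,v} ue=∅
  n1: def={z} ue={j}
  n2: def={v,z} ue={j,v}
  n3: def={v} ue={m}
  n4: def={z} ue={m}
  n5: def={z} ue=∅
  n6: def={j,m} ue={j}

Backward fixpoint:
  n0: in=∅ out={j,m,v}
  n1: in={j,m} out={j,m}
  n2: in={j,m,v} out={j,m}
  n3: in={j,m} out={j,m}
  n4: in={j,m} out={j}
  n5: in={j} out={j}
  n6: in={j} out={j,m}

Conflict graph:
  j — {m,v,z}
  m — {j,v,z}
  v — {j,m}
  z — {j,m}

Colouring:
  lower bound: {j,m,v} mutually conflict ⇒ χ ≥ 3
  3-colouring: c0={j}  c1={m}  c2={v,z}
  χ = 3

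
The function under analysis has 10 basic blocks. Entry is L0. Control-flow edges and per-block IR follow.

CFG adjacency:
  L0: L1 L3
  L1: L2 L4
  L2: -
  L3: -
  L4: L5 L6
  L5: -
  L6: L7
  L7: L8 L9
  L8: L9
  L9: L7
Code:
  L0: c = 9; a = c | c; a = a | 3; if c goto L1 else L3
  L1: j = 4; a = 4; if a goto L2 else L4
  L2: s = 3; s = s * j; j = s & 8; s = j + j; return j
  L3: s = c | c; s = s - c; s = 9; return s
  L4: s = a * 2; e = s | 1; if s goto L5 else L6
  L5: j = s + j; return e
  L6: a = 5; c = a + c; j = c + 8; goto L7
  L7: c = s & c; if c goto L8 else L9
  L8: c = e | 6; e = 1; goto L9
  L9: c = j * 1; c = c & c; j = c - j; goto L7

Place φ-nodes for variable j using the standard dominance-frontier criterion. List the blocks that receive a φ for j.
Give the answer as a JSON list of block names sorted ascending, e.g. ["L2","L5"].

idom tree: L1←L0 L2←L1 L3←L0 L4←L1 L5←L4 L6←L4 L7←L6 L8←L7 L9←L7
Join-block Dom:
  L7: preds {L6,L9}: {L0,L1,L4,L6} ∩ {L0,L1,L4,L6,L7,L9} = {L0,L1,L4,L6}; idom=L6
  L9: preds {L7,L8}: {L0,L1,L4,L6,L7} ∩ {L0,L1,L4,L6,L7,L8} = {L0,L1,L4,L6,L7}; idom=L7

Frontier:
  join L7 pred L6: · stop@L6
  join L7 pred L9: L9→L7 stop@L6
  join L9 pred L7: · stop@L7
  join L9 pred L8: L8 stop@L7
  L0 → ∅
  L1 → ∅
  L2 → ∅
  L3 → ∅
  L4 → ∅
  L5 → ∅
  L6 → ∅
  L7 → {L7}
  L8 → {L9}
  L9 → {L7}

φ for j: defs {L1,L2,L5,L6,L9}
  DF⁺ = {L7}

Answer: ["L7"]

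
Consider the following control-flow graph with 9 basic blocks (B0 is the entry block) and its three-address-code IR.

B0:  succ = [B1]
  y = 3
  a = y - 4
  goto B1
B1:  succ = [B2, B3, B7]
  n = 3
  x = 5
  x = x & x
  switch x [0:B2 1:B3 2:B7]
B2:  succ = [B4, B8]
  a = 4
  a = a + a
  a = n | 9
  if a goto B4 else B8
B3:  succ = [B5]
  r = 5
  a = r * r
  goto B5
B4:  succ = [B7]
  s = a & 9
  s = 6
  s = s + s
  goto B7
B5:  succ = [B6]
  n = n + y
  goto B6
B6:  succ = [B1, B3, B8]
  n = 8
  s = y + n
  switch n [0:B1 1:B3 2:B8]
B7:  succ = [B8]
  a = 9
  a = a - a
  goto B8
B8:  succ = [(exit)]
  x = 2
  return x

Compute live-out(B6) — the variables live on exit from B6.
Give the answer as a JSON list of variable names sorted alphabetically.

def/use:
  B0: {a,y} / ∅
  B1: {n,x} / ∅
  B2: {a} / {n}
  B3: {a,r} / ∅
  B4: {s} / {a}
  B5: {n} / {n,y}
  B6: {n,s} / {y}
  B7: {a} / ∅
  B8: {x} / ∅

Backward fixpoint:
  live B0: ∅→{y}
  live B1: {y}→{n,y}
  live B2: {n}→{a}
  live B3: {n,y}→{n,y}
  live B4: {a}→∅
  live B5: {n,y}→{y}
  live B6: {y}→{n,y}
  live B7: ∅→∅
  live B8: ∅→∅

live-out(B6) = ["n", "y"]

Answer: ["n", "y"]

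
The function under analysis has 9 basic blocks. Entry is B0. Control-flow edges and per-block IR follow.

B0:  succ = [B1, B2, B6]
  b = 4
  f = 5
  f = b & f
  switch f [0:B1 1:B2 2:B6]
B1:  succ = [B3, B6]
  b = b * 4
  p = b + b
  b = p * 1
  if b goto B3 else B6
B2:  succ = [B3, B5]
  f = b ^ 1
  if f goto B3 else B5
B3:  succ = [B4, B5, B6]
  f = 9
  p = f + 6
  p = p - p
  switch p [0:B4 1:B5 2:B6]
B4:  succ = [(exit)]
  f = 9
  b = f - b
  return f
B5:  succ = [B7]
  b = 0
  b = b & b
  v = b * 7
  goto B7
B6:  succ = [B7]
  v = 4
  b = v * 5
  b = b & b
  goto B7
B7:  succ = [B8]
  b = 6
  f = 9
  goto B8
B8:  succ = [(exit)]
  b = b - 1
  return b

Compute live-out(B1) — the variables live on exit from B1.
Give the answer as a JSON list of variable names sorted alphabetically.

Block summaries:
  B0: {b,f} / ∅
  B1: {b,p} / {b}
  B2: {f} / {b}
  B3: {f,p} / ∅
  B4: {b,f} / {b}
  B5: {b,v} / ∅
  B6: {b,v} / ∅
  B7: {b,f} / ∅
  B8: {b} / {b}

Liveness:
  live B0: ∅→{b}
  live B1: {b}→{b}
  live B2: {b}→{b}
  live B3: {b}→{b}
  live B4: {b}→∅
  live B5: ∅→∅
  live B6: ∅→∅
  live B7: ∅→{b}
  live B8: {b}→∅

live-out(B1) = ["b"]

Answer: ["b"]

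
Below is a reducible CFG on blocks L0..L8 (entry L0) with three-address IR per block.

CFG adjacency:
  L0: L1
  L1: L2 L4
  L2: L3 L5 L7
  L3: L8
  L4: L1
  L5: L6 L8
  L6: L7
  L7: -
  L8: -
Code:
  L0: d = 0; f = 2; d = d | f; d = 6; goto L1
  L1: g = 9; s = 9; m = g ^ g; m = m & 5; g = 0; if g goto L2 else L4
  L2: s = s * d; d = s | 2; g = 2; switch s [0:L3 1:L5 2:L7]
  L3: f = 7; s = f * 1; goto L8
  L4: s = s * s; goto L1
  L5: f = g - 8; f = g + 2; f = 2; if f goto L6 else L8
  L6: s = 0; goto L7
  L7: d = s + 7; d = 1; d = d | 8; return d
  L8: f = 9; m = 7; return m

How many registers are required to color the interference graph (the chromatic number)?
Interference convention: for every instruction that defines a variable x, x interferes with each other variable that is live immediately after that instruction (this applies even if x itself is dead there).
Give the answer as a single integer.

def/use:
  L0: def={d,f} ue=∅
  L1: def={g,m,s} ue=∅
  L2: def={d,g,s} ue={d,s}
  L3: def={f,s} ue=∅
  L4: def={s} ue={s}
  L5: def={f} ue={g}
  L6: def={s} ue=∅
  L7: def={d} ue={s}
  L8: def={f,m} ue=∅

Liveness:
  L0: in=∅ out={d}
  L1: in={d} out={d,s}
  L2: in={d,s} out={g,s}
  L3: in=∅ out=∅
  L4: in={d,s} out={d}
  L5: in={g} out=∅
  L6: in=∅ out={s}
  L7: in={s} out=∅
  L8: in=∅ out=∅

Interfere edges:
  d↔{f,g,m,s}
  f↔{d,g}
  g↔{d,f,s}
  m↔{d,s}
  s↔{d,g,m}

Registers:
  clique {d,f,g} ⇒ need ≥ 3
  assign d→r0 f→r2 g→r1 m→r1 s→r2 — no edge inside a register ⇒ χ ≤ 3
  χ = 3

Answer: 3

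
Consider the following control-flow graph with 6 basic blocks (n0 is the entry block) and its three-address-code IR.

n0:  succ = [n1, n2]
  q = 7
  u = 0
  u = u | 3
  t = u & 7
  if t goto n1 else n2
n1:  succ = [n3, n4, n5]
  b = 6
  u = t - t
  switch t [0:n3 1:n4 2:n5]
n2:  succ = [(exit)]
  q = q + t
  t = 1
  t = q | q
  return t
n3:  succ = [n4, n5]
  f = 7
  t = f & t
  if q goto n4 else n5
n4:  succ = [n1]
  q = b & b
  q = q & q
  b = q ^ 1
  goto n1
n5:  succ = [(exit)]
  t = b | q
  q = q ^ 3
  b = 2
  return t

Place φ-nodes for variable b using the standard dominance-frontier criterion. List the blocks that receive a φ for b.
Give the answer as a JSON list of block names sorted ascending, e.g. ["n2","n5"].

idom tree: n1←n0 n2←n0 n3←n1 n4←n1 n5←n1
Dom at joins:
  n1: preds {n0,n4}: {n0} ∩ {n0,n1,n4} = {n0}; idom=n0
  n4: preds {n1,n3}: {n0,n1} ∩ {n0,n1,n3} = {n0,n1}; idom=n1
  n5: preds {n1,n3}: {n0,n1} ∩ {n0,n1,n3} = {n0,n1}; idom=n1

DF derivation:
  n1←n0: walk · to n0
  n1←n4: walk n4→n1 to n0
  n4←n1: walk · to n1
  n4←n3: walk n3 to n1
  n5←n1: walk · to n1
  n5←n3: walk n3 to n1
  n0 → ∅
  n1 → {n1}
  n2 → ∅
  n3 → {n4,n5}
  n4 → {n1}
  n5 → ∅

φ for b: defs {n1,n4,n5}
  DF⁺ = {n1}

Answer: ["n1"]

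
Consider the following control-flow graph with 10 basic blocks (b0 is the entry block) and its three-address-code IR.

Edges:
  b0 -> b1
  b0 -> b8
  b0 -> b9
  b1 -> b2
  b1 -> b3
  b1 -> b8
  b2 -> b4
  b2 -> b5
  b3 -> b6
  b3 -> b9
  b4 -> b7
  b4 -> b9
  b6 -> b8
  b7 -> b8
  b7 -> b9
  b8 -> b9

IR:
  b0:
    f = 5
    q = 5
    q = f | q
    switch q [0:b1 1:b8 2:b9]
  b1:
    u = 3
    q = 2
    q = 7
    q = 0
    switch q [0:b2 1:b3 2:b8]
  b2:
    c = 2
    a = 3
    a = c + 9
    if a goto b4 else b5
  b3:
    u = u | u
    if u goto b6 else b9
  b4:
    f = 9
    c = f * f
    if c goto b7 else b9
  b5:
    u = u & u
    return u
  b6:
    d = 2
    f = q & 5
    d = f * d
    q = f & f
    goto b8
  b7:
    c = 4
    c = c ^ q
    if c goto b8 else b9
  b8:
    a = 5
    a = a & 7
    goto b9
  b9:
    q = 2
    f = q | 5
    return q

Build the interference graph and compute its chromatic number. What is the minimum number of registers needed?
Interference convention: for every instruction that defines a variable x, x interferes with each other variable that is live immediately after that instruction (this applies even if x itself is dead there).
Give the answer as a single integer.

Answer: 4

Working:
def/use:
  b0 def {f,q} use ∅
  b1 def {q,u} use ∅
  b2 def {a,c} use ∅
  b3 def {u} use {u}
  b4 def {c,f} use ∅
  b5 def {u} use {u}
  b6 def {d,f,q} use {q}
  b7 def {c} use {q}
  b8 def {a} use ∅
  b9 def {f,q} use ∅

Liveness:
  b0: in=∅ out=∅
  b1: in=∅ out={q,u}
  b2: in={q,u} out={q,u}
  b3: in={q,u} out={q}
  b4: in={q} out={q}
  b5: in={u} out=∅
  b6: in={q} out=∅
  b7: in={q} out=∅
  b8: in=∅ out=∅
  b9: in=∅ out=∅

Conflict graph:
  a↔{c,q,u}
  c↔{a,q,u}
  d↔{f,q}
  f↔{d,q}
  q↔{a,c,d,f,u}
  u↔{a,c,q}

Colouring:
  {a,c,q,u} pairwise interfere (4-clique) ⇒ χ ≥ 4
  4-colouring: R0={q}  R1={a,d}  R2={c,f}  R3={u}
  χ = 4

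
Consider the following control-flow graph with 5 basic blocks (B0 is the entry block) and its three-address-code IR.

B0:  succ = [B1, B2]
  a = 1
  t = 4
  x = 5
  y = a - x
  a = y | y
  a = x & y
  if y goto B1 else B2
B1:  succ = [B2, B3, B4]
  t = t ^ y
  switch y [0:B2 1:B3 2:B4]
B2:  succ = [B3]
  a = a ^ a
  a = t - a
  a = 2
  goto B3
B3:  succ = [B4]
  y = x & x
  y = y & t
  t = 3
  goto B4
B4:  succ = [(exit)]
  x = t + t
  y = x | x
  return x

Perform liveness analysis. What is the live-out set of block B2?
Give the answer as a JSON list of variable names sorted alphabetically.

def/use:
  B0: {a,t,x,y} / ∅
  B1: {t} / {t,y}
  B2: {a} / {a,t}
  B3: {t,y} / {t,x}
  B4: {x,y} / {t}

Backward fixpoint:
  B0: in=∅ out={a,t,x,y}
  B1: in={a,t,x,y} out={a,t,x}
  B2: in={a,t,x} out={t,x}
  B3: in={t,x} out={t}
  B4: in={t} out=∅

live-out(B2) = ["t", "x"]

Answer: ["t", "x"]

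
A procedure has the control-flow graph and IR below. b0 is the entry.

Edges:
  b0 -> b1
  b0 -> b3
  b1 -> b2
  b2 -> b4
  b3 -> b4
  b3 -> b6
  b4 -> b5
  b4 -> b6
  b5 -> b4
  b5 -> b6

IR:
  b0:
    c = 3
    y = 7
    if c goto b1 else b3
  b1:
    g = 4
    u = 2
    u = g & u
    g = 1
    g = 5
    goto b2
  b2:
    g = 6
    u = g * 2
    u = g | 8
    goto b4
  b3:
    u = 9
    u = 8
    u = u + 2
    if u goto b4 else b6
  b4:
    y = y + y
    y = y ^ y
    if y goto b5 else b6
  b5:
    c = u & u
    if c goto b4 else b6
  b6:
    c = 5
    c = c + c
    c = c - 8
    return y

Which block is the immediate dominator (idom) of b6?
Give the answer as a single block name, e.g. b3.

idom tree: b1←b0 b2←b1 b3←b0 b4←b0 b5←b4 b6←b0
Dom at joins:
  b4: preds {b2,b3,b5}: {b0,b1,b2} ∩ {b0,b3} ∩ {b0,b4,b5} = {b0}; idom=b0
  b6: preds {b3,b4,b5}: {b0,b3} ∩ {b0,b4} ∩ {b0,b4,b5} = {b0}; idom=b0

idom(b6) = b0

Answer: b0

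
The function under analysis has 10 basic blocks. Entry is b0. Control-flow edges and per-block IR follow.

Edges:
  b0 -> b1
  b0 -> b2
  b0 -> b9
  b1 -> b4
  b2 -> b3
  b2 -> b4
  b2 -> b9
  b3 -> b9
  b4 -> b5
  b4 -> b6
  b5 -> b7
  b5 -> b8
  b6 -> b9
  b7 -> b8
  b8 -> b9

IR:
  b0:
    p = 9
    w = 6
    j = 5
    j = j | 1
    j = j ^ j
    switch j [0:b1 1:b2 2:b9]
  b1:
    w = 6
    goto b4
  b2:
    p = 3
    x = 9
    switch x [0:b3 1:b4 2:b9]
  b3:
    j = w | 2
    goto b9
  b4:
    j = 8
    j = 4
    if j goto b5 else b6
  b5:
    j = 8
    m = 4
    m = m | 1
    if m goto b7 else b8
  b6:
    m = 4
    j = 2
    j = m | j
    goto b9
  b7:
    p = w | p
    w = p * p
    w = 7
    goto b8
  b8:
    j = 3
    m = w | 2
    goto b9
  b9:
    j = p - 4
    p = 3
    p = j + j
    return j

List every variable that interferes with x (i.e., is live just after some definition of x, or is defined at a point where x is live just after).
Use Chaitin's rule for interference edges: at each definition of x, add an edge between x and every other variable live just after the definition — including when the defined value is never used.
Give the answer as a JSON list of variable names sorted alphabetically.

Block summaries:
  b0 def {j,p,w} use ∅
  b1 def {w} use ∅
  b2 def {p,x} use ∅
  b3 def {j} use {w}
  b4 def {j} use ∅
  b5 def {j,m} use ∅
  b6 def {j,m} use ∅
  b7 def {p,w} use {p,w}
  b8 def {j,m} use {w}
  b9 def {j,p} use {p}

Backward fixpoint:
  b0 li=∅ lo={p,w}
  b1 li={p} lo={p,w}
  b2 li={w} lo={p,w}
  b3 li={p,w} lo={p}
  b4 li={p,w} lo={p,w}
  b5 li={p,w} lo={p,w}
  b6 li={p} lo={p}
  b7 li={p,w} lo={p,w}
  b8 li={p,w} lo={p}
  b9 li={p} lo=∅

Conflict graph:
  j — {m,p,w}
  m — {j,p,w}
  p — {j,m,w,x}
  w — {j,m,p,x}
  x — {p,w}

N(x) = ["p", "w"]

Answer: ["p", "w"]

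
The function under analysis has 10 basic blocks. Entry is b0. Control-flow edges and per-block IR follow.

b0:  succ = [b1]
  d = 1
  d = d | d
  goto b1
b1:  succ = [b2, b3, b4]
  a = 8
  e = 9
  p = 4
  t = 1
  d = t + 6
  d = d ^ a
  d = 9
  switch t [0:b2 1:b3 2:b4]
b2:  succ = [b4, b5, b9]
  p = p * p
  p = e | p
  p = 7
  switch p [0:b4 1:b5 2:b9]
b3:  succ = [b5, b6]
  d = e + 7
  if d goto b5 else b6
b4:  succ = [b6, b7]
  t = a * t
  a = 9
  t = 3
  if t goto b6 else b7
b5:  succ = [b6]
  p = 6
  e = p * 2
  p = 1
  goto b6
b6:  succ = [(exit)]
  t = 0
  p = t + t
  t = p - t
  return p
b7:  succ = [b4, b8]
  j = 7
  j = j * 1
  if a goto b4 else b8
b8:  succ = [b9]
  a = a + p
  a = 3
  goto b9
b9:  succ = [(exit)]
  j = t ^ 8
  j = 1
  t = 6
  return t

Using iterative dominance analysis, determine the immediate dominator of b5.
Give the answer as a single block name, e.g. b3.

Answer: b1

Working:
idom tree: b1←b0 b2←b1 b3←b1 b4←b1 b5←b1 b6←b1 b7←b4 b8←b7 b9←b1
Join-block Dom:
  b4: preds {b1,b2,b7}: {b0,b1} ∩ {b0,b1,b2} ∩ {b0,b1,b4,b7} = {b0,b1}; idom=b1
  b5: preds {b2,b3}: {b0,b1,b2} ∩ {b0,b1,b3} = {b0,b1}; idom=b1
  b6: preds {b3,b4,b5}: {b0,b1,b3} ∩ {b0,b1,b4} ∩ {b0,b1,b5} = {b0,b1}; idom=b1
  b9: preds {b2,b8}: {b0,b1,b2} ∩ {b0,b1,b4,b7,b8} = {b0,b1}; idom=b1

idom(b5) = b1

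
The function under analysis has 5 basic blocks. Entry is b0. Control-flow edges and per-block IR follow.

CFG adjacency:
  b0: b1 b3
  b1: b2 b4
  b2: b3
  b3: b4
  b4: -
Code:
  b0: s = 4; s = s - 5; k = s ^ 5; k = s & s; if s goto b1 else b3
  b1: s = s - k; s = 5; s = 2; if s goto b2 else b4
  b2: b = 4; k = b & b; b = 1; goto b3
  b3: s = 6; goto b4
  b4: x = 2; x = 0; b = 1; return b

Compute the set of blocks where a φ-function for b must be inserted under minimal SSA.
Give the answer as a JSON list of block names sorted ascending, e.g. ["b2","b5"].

Answer: ["b3", "b4"]

Derivation:
idom tree: b1←b0 b2←b1 b3←b0 b4←b0
Join-block Dom:
  b3: preds {b0,b2}: {b0} ∩ {b0,b1,b2} = {b0}; idom=b0
  b4: preds {b1,b3}: {b0,b1} ∩ {b0,b3} = {b0}; idom=b0

Frontier:
  join b3 pred b0: · stop@b0
  join b3 pred b2: b2→b1 stop@b0
  join b4 pred b1: b1 stop@b0
  join b4 pred b3: b3 stop@b0
  DF(b0)=∅
  DF(b1)={b3,b4}
  DF(b2)={b3}
  DF(b3)={b4}
  DF(b4)=∅

φ for b: defs {b2,b4}
  DF⁺ = {b3,b4}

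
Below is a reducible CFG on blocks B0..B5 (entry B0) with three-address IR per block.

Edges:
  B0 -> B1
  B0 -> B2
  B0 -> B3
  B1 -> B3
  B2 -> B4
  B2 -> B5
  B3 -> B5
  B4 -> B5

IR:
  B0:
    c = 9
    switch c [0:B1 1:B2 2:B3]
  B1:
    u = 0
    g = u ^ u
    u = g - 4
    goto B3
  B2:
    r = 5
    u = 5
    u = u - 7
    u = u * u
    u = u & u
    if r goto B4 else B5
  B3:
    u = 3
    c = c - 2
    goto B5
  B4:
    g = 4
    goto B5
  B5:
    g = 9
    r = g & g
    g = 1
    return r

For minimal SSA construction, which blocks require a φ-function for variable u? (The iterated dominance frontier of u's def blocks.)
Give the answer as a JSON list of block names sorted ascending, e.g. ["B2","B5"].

idom tree: B1←B0 B2←B0 B3←B0 B4←B2 B5←B0
Join-block Dom:
  B3: preds {B0,B1}: {B0} ∩ {B0,B1} = {B0}; idom=B0
  B5: preds {B2,B3,B4}: {B0,B2} ∩ {B0,B3} ∩ {B0,B2,B4} = {B0}; idom=B0

Frontier:
  B3←B0: walk · to B0
  B3←B1: walk B1 to B0
  B5←B2: walk B2 to B0
  B5←B3: walk B3 to B0
  B5←B4: walk B4→B2 to B0
  B0: DF=∅
  B1: DF={B3}
  B2: DF={B5}
  B3: DF={B5}
  B4: DF={B5}
  B5: DF=∅

φ for u: defs {B1,B2,B3}
  DF⁺ = {B3,B5}

Answer: ["B3", "B5"]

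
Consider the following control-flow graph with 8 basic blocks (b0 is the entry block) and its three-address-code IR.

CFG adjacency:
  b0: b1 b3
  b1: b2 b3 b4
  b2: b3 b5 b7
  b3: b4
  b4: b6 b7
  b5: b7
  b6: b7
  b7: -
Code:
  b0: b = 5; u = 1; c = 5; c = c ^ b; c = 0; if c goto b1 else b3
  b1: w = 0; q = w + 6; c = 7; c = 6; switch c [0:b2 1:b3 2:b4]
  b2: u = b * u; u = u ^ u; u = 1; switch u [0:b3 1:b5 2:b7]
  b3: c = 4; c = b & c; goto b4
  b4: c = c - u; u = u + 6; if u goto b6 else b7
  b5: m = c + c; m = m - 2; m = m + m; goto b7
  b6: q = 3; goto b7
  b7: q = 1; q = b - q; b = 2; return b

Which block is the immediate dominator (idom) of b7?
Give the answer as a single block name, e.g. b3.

idom tree: b1←b0 b2←b1 b3←b0 b4←b0 b5←b2 b6←b4 b7←b0
Dom at joins:
  b3: preds {b0,b1,b2}: {b0} ∩ {b0,b1} ∩ {b0,b1,b2} = {b0}; idom=b0
  b4: preds {b1,b3}: {b0,b1} ∩ {b0,b3} = {b0}; idom=b0
  b7: preds {b2,b4,b5,b6}: {b0,b1,b2} ∩ {b0,b4} ∩ {b0,b1,b2,b5} ∩ {b0,b4,b6} = {b0}; idom=b0

idom(b7) = b0

Answer: b0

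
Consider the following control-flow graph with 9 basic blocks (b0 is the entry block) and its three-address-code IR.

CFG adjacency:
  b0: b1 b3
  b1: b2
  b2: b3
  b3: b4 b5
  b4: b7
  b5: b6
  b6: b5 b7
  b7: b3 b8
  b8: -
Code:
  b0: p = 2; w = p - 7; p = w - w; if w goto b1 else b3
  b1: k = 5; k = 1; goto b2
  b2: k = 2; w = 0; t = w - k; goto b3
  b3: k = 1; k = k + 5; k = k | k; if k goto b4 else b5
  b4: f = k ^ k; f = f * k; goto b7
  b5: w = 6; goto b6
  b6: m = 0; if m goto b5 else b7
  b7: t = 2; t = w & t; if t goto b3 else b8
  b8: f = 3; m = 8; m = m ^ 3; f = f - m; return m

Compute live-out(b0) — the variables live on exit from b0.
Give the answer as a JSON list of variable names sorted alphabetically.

Block summaries:
  b0 def {p,w} use ∅
  b1 def {k} use ∅
  b2 def {k,t,w} use ∅
  b3 def {k} use ∅
  b4 def {f} use {k}
  b5 def {w} use ∅
  b6 def {m} use ∅
  b7 def {t} use {w}
  b8 def {f,m} use ∅

Live sets:
  live b0: ∅→{w}
  live b1: ∅→∅
  live b2: ∅→{w}
  live b3: {w}→{k,w}
  live b4: {k,w}→{w}
  live b5: ∅→{w}
  live b6: {w}→{w}
  live b7: {w}→{w}
  live b8: ∅→∅

live-out(b0) = ["w"]

Answer: ["w"]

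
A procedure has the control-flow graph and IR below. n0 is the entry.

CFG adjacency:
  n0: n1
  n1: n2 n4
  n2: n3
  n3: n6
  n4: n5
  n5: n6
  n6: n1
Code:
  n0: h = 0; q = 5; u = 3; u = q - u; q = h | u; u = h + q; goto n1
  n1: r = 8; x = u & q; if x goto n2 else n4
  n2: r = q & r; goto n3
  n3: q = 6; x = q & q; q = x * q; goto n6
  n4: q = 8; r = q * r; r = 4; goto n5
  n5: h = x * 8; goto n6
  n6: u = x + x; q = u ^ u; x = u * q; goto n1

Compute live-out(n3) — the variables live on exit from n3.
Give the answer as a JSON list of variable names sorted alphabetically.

Per-block:
  n0: {h,q,u} / ∅
  n1: {r,x} / {q,u}
  n2: {r} / {q,r}
  n3: {q,x} / ∅
  n4: {q,r} / {r}
  n5: {h} / {x}
  n6: {q,u,x} / {x}

Live sets:
  n0 li=∅ lo={q,u}
  n1 li={q,u} lo={q,r,x}
  n2 li={q,r} lo=∅
  n3 li=∅ lo={x}
  n4 li={r,x} lo={x}
  n5 li={x} lo={x}
  n6 li={x} lo={q,u}

live-out(n3) = ["x"]

Answer: ["x"]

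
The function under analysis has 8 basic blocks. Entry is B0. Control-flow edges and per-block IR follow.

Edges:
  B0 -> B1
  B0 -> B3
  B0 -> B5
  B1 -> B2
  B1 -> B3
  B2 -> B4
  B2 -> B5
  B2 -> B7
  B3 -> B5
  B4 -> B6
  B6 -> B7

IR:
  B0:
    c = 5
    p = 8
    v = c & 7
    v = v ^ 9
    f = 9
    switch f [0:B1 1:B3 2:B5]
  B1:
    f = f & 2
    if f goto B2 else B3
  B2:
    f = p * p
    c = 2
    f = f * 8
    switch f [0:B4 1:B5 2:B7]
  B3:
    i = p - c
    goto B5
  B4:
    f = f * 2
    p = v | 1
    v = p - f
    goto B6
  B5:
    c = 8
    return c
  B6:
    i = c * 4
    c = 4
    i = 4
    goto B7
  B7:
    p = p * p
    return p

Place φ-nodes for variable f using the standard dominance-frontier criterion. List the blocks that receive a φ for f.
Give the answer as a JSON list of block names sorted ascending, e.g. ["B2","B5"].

Answer: ["B3", "B5", "B7"]

Working:
idom tree: B1←B0 B2←B1 B3←B0 B4←B2 B5←B0 B6←B4 B7←B2
Dom at joins:
  B3: preds {B0,B1}: {B0} ∩ {B0,B1} = {B0}; idom=B0
  B5: preds {B0,B2,B3}: {B0} ∩ {B0,B1,B2} ∩ {B0,B3} = {B0}; idom=B0
  B7: preds {B2,B6}: {B0,B1,B2} ∩ {B0,B1,B2,B4,B6} = {B0,B1,B2}; idom=B2

Frontier:
  B3←B0: walk · to B0
  B3←B1: walk B1 to B0
  B5←B0: walk · to B0
  B5←B2: walk B2→B1 to B0
  B5←B3: walk B3 to B0
  B7←B2: walk · to B2
  B7←B6: walk B6→B4 to B2
  B0: DF=∅
  B1: DF={B3,B5}
  B2: DF={B5}
  B3: DF={B5}
  B4: DF={B7}
  B5: DF=∅
  B6: DF={B7}
  B7: DF=∅

φ for f: defs {B0,B1,B2,B4}
  DF⁺ = {B3,B5,B7}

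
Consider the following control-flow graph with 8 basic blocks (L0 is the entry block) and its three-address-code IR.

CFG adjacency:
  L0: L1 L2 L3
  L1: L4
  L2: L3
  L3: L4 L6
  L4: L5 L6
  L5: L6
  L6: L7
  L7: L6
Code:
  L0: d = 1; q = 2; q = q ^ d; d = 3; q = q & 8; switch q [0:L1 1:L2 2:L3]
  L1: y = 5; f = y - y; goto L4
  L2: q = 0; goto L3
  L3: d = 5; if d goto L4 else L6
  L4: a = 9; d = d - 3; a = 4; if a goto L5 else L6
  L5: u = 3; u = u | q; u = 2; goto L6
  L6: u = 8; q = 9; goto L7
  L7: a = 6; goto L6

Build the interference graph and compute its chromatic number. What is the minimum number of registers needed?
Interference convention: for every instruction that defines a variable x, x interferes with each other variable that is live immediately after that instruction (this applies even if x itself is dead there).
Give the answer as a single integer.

Answer: 3

Working:
Per-block:
  L0: {d,q} / ∅
  L1: {f,y} / ∅
  L2: {q} / ∅
  L3: {d} / ∅
  L4: {a,d} / {d}
  L5: {u} / {q}
  L6: {q,u} / ∅
  L7: {a} / ∅

Liveness:
  L0: in=∅ out={d,q}
  L1: in={d,q} out={d,q}
  L2: in=∅ out={q}
  L3: in={q} out={d,q}
  L4: in={d,q} out={q}
  L5: in={q} out=∅
  L6: in=∅ out=∅
  L7: in=∅ out=∅

Interference:
  a↔{d,q}
  d↔{a,f,q,y}
  f↔{d,q}
  q↔{a,d,f,u,y}
  u↔{q}
  y↔{d,q}

Registers:
  {a,d,q} pairwise interfere (3-clique) ⇒ χ ≥ 3
  3-colouring: c0={q}  c1={d,u}  c2={a,f,y}
  χ = 3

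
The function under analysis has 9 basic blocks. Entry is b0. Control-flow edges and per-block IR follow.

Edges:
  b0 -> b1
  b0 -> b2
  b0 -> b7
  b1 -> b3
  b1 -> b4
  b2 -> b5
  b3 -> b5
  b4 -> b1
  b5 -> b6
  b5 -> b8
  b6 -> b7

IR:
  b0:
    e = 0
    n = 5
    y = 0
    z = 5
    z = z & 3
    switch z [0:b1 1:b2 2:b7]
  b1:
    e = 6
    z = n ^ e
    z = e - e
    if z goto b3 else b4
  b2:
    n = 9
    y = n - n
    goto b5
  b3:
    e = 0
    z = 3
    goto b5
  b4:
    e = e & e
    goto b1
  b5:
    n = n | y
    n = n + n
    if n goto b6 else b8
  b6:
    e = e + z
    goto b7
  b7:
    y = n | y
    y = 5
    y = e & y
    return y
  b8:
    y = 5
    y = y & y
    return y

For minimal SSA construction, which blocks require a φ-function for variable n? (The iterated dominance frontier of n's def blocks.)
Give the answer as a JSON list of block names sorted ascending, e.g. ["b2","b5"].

Answer: ["b5", "b7"]

Derivation:
idom tree: b1←b0 b2←b0 b3←b1 b4←b1 b5←b0 b6←b5 b7←b0 b8←b5
Dom∩ at merges:
  b1: preds {b0,b4}: {b0} ∩ {b0,b1,b4} = {b0}; idom=b0
  b5: preds {b2,b3}: {b0,b2} ∩ {b0,b1,b3} = {b0}; idom=b0
  b7: preds {b0,b6}: {b0} ∩ {b0,b5,b6} = {b0}; idom=b0

DF walk-up:
  b1←b0: walk · to b0
  b1←b4: walk b4→b1 to b0
  b5←b2: walk b2 to b0
  b5←b3: walk b3→b1 to b0
  b7←b0: walk · to b0
  b7←b6: walk b6→b5 to b0
  b0: DF=∅
  b1: DF={b1,b5}
  b2: DF={b5}
  b3: DF={b5}
  b4: DF={b1}
  b5: DF={b7}
  b6: DF={b7}
  b7: DF=∅
  b8: DF=∅

φ for n: defs {b0,b2,b5}
  DF⁺ = {b5,b7}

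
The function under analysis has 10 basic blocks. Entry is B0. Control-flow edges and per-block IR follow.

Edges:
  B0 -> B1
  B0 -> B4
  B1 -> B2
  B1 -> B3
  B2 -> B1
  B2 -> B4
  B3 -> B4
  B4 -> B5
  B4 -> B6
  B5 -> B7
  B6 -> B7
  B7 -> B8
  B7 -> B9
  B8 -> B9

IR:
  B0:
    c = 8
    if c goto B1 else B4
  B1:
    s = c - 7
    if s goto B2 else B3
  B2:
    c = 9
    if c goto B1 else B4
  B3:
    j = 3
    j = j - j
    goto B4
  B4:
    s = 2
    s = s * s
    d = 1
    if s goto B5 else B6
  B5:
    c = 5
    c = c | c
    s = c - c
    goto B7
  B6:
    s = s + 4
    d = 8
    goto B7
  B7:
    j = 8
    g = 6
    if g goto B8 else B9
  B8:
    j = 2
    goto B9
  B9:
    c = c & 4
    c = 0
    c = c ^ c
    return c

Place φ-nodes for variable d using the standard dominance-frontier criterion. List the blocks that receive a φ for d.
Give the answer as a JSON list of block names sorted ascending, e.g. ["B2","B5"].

Answer: ["B7"]

Working:
idom tree: B1←B0 B2←B1 B3←B1 B4←B0 B5←B4 B6←B4 B7←B4 B8←B7 B9←B7
Dom∩ at merges:
  B1: preds {B0,B2}: {B0} ∩ {B0,B1,B2} = {B0}; idom=B0
  B4: preds {B0,B2,B3}: {B0} ∩ {B0,B1,B2} ∩ {B0,B1,B3} = {B0}; idom=B0
  B7: preds {B5,B6}: {B0,B4,B5} ∩ {B0,B4,B6} = {B0,B4}; idom=B4
  B9: preds {B7,B8}: {B0,B4,B7} ∩ {B0,B4,B7,B8} = {B0,B4,B7}; idom=B7

DF walk-up:
  B1←B0: walk · to B0
  B1←B2: walk B2→B1 to B0
  B4←B0: walk · to B0
  B4←B2: walk B2→B1 to B0
  B4←B3: walk B3→B1 to B0
  B7←B5: walk B5 to B4
  B7←B6: walk B6 to B4
  B9←B7: walk · to B7
  B9←B8: walk B8 to B7
  DF(B0)=∅
  DF(B1)={B1,B4}
  DF(B2)={B1,B4}
  DF(B3)={B4}
  DF(B4)=∅
  DF(B5)={B7}
  DF(B6)={B7}
  DF(B7)=∅
  DF(B8)={B9}
  DF(B9)=∅

φ for d: defs {B4,B6}
  DF⁺ = {B7}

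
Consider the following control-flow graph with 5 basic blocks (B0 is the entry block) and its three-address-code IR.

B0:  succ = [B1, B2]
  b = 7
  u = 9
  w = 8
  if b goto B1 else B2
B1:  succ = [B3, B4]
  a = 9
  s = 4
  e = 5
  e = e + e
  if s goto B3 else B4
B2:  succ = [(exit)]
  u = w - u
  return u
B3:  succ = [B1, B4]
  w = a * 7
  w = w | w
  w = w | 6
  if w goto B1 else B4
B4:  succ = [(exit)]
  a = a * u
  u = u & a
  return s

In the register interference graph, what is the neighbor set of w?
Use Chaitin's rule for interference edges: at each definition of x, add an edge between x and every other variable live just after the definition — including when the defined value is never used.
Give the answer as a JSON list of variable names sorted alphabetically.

Per-block:
  B0: def={b,u,w} ue=∅
  B1: def={a,e,s} ue=∅
  B2: def={u} ue={u,w}
  B3: def={w} ue={a}
  B4: def={a,u} ue={a,s,u}

Liveness:
  B0: in=∅ out={u,w}
  B1: in={u} out={a,s,u}
  B2: in={u,w} out=∅
  B3: in={a,s,u} out={a,s,u}
  B4: in={a,s,u} out=∅

Interfere edges:
  a — {e,s,u,w}
  b — {u,w}
  e — {a,s,u}
  s — {a,e,u,w}
  u — {a,b,e,s,w}
  w — {a,b,s,u}

N(w) = ["a", "b", "s", "u"]

Answer: ["a", "b", "s", "u"]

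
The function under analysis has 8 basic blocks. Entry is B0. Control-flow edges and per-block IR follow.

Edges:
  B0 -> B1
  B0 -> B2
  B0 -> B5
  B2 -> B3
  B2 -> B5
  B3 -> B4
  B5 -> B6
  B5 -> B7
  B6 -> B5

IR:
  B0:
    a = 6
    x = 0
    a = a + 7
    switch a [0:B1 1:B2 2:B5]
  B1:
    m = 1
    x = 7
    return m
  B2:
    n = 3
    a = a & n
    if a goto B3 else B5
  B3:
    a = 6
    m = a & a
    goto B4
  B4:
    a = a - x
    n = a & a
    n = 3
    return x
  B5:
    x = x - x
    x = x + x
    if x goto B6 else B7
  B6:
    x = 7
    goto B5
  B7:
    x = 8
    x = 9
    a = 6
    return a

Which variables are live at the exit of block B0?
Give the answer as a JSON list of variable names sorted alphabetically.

def/use:
  B0: def={a,x} ue=∅
  B1: def={m,x} ue=∅
  B2: def={a,n} ue={a}
  B3: def={a,m} ue=∅
  B4: def={a,n} ue={a,x}
  B5: def={x} ue={x}
  B6: def={x} ue=∅
  B7: def={a,x} ue=∅

Backward fixpoint:
  B0: in=∅ out={a,x}
  B1: in=∅ out=∅
  B2: in={a,x} out={x}
  B3: in={x} out={a,x}
  B4: in={a,x} out=∅
  B5: in={x} out=∅
  B6: in=∅ out={x}
  B7: in=∅ out=∅

live-out(B0) = ["a", "x"]

Answer: ["a", "x"]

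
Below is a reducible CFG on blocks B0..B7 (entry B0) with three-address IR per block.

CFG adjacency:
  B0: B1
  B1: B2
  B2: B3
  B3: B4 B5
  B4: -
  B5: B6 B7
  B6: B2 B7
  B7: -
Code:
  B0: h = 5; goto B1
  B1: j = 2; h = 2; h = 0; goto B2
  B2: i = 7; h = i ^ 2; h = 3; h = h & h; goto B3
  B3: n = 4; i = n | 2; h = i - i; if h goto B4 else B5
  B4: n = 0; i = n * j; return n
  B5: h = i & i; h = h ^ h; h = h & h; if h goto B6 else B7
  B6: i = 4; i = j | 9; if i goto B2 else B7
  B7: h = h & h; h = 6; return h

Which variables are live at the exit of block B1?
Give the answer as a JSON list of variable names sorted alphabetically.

Answer: ["j"]

Working:
def/use:
  B0: def={h} ue=∅
  B1: def={h,j} ue=∅
  B2: def={h,i} ue=∅
  B3: def={h,i,n} ue=∅
  B4: def={i,n} ue={j}
  B5: def={h} ue={i}
  B6: def={i} ue={j}
  B7: def={h} ue={h}

Live sets:
  B0: in=∅ out=∅
  B1: in=∅ out={j}
  B2: in={j} out={j}
  B3: in={j} out={i,j}
  B4: in={j} out=∅
  B5: in={i,j} out={h,j}
  B6: in={h,j} out={h,j}
  B7: in={h} out=∅

live-out(B1) = ["j"]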